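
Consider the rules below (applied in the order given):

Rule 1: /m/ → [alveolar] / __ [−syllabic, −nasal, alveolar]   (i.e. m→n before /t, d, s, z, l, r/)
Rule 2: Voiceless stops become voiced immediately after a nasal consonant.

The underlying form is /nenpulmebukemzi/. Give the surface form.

nenbulmebukenzi

Rule 1 (nasal place assimilation): /m/ precedes the alveolar consonant /z/, so it assimilates in place to [n]. /nenpulmebukemzi/ → nenpulmebukenzi.
Rule 2 (post-nasal voicing): /p/ is a voiceless stop immediately after the nasal /n/, so it voices to [b]. /nenpulmebukenzi/ → nenbulmebukenzi.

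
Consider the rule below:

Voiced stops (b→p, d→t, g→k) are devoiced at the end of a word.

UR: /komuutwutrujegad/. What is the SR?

komuutwutrujegat

Scanning /komuutwutrujegad/: /g/ at position 14 is not in the conditioning environment; /d/ is a voiced stop in word-final position, so it devoices to [t].
Result: [komuutwutrujegat].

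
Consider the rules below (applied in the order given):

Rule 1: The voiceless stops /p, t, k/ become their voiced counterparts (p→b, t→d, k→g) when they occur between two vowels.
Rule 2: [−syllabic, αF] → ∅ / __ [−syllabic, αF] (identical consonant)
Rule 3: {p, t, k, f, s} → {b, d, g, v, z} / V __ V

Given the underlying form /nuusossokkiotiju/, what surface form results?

Rule 1 (intervocalic voicing): /t/ is a voiceless stop between vowels /o/ and /i/, so it voices to [d]. /nuusossokkiotiju/ → nuusossokkiodiju.
Rule 2 (degemination): /ss/ is a geminate; the first /s/ deletes. /kk/ is a geminate; the first /k/ deletes. /nuusossokkiodiju/ → nuusosokiodiju.
Rule 3 (intervocalic voicing): /s/ is a voiceless obstruent between vowels /u/ and /o/, so it voices to [z]. /s/ is a voiceless obstruent between vowels /o/ and /o/, so it voices to [z]. /k/ is a voiceless obstruent between vowels /o/ and /i/, so it voices to [g]. /nuusosokiodiju/ → nuuzozogiodiju.

nuuzozogiodiju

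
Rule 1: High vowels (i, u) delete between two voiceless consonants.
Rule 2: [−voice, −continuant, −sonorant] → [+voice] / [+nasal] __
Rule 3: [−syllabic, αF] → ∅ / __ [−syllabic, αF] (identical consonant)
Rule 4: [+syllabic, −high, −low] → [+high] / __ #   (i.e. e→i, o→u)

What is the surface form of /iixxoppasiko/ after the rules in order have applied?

Rule 1 (high vowel syncope): /i/ is a high vowel flanked by voiceless consonants /s/ and /k/, so it deletes. /iixxoppasiko/ → iixxoppasko.
Rule 2 (post-nasal voicing): no segment meets the environment; /iixxoppasko/ is unchanged.
Rule 3 (degemination): /xx/ is a geminate; the first /x/ deletes. /pp/ is a geminate; the first /p/ deletes. /iixxoppasko/ → iixopasko.
Rule 4 (final vowel raising): /o/ is a mid vowel in word-final position, so it raises to [u]. /iixopasko/ → iixopasku.

iixopasku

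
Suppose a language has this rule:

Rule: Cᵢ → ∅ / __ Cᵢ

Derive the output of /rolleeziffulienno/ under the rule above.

roleezifulieno

/ll/ is a geminate; the first /l/ deletes.
/ff/ is a geminate; the first /f/ deletes.
/nn/ is a geminate; the first /n/ deletes.
The other instances of /r/, /l/, /z/, /f/, /n/ do not occur in the required environment and remain unchanged.
Surface form: [roleezifulieno].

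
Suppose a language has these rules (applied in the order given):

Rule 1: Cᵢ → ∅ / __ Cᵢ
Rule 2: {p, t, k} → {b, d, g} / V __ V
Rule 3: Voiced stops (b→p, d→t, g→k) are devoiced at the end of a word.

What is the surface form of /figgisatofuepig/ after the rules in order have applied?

figisadofuebik

Rule 1 (degemination): /gg/ is a geminate; the first /g/ deletes. /figgisatofuepig/ → figisatofuepig.
Rule 2 (intervocalic voicing): /t/ is a voiceless stop between vowels /a/ and /o/, so it voices to [d]. /p/ is a voiceless stop between vowels /e/ and /i/, so it voices to [b]. /figisatofuepig/ → figisadofuebig.
Rule 3 (final devoicing): /g/ is a voiced stop in word-final position, so it devoices to [k]. /figisadofuebig/ → figisadofuebik.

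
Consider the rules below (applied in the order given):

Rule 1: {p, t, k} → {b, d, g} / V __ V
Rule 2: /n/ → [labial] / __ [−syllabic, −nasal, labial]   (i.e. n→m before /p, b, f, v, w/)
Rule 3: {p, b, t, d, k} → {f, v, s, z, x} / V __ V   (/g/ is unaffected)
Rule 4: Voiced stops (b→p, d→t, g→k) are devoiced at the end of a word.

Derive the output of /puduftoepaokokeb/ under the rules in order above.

Rule 1 (intervocalic voicing): /p/ is a voiceless stop between vowels /e/ and /a/, so it voices to [b]. /k/ is a voiceless stop between vowels /o/ and /o/, so it voices to [g]. /k/ is a voiceless stop between vowels /o/ and /e/, so it voices to [g]. /puduftoepaokokeb/ → puduftoebaogogeb.
Rule 2 (nasal place assimilation): no segment meets the environment; /puduftoebaogogeb/ is unchanged.
Rule 3 (intervocalic spirantization): /d/ is a stop between vowels /u/ and /u/, so it spirantizes to the fricative [z]. /b/ is a stop between vowels /e/ and /a/, so it spirantizes to the fricative [v]. /puduftoebaogogeb/ → puzuftoevaogogeb.
Rule 4 (final devoicing): /b/ is a voiced stop in word-final position, so it devoices to [p]. /puzuftoevaogogeb/ → puzuftoevaogogep.

puzuftoevaogogep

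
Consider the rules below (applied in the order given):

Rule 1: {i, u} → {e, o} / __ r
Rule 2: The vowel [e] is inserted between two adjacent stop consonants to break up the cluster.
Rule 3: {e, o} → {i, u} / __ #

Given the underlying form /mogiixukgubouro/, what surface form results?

Rule 1 (pre-rhotic lowering): /u/ is a high vowel immediately before /r/, so it lowers to [o]. /mogiixukgubouro/ → mogiixukgubooro.
Rule 2 (stop-cluster e-epenthesis): /k/ and /g/ form a stop–stop cluster, so [e] is inserted between them. /mogiixukgubooro/ → mogiixukegubooro.
Rule 3 (final vowel raising): /o/ is a mid vowel in word-final position, so it raises to [u]. /mogiixukegubooro/ → mogiixukegubooru.

mogiixukegubooru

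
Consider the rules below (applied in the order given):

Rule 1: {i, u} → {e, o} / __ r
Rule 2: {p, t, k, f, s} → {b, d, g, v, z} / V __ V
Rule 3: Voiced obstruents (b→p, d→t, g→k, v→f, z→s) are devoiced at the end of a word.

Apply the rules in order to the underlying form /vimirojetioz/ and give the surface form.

vimerojedios

Rule 1 (pre-rhotic lowering): /i/ is a high vowel immediately before /r/, so it lowers to [e]. /vimirojetioz/ → vimerojetioz.
Rule 2 (intervocalic voicing): /t/ is a voiceless obstruent between vowels /e/ and /i/, so it voices to [d]. /vimerojetioz/ → vimerojedioz.
Rule 3 (final devoicing): /z/ is a voiced obstruent in word-final position, so it devoices to [s]. /vimerojedioz/ → vimerojedios.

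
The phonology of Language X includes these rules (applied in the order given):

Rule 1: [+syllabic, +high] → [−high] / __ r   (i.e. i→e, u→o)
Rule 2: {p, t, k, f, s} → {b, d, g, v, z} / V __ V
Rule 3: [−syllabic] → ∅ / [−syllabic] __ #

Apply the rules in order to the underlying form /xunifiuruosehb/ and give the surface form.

Rule 1 (pre-rhotic lowering): /u/ is a high vowel immediately before /r/, so it lowers to [o]. /xunifiuruosehb/ → xunifioruosehb.
Rule 2 (intervocalic voicing): /f/ is a voiceless obstruent between vowels /i/ and /i/, so it voices to [v]. /s/ is a voiceless obstruent between vowels /o/ and /e/, so it voices to [z]. /xunifioruosehb/ → xunivioruozehb.
Rule 3 (final cluster simplification): /b/ is the second consonant of a word-final cluster /hb/, so it deletes. /xunivioruozehb/ → xunivioruozeh.

xunivioruozeh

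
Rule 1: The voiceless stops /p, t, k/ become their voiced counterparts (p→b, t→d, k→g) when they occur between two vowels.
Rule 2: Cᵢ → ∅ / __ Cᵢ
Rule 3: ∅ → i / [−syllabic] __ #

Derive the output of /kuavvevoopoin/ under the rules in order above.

Rule 1 (intervocalic voicing): /p/ is a voiceless stop between vowels /o/ and /o/, so it voices to [b]. /kuavvevoopoin/ → kuavvevooboin.
Rule 2 (degemination): /vv/ is a geminate; the first /v/ deletes. /kuavvevooboin/ → kuavevooboin.
Rule 3 (final i-epenthesis): the form ends in the consonant /n/, so [i] is inserted word-finally. /kuavevooboin/ → kuavevooboini.

kuavevooboini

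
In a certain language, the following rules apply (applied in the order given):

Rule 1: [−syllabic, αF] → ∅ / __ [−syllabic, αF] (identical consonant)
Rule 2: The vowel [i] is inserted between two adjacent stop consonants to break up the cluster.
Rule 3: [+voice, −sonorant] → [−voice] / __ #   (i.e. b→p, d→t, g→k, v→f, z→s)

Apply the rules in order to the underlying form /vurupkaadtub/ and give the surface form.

vurupikaaditup

Rule 1 (degemination): no segment meets the environment; /vurupkaadtub/ is unchanged.
Rule 2 (stop-cluster i-epenthesis): /p/ and /k/ form a stop–stop cluster, so [i] is inserted between them. /d/ and /t/ form a stop–stop cluster, so [i] is inserted between them. /vurupkaadtub/ → vurupikaaditub.
Rule 3 (final devoicing): /b/ is a voiced obstruent in word-final position, so it devoices to [p]. /vurupikaaditub/ → vurupikaaditup.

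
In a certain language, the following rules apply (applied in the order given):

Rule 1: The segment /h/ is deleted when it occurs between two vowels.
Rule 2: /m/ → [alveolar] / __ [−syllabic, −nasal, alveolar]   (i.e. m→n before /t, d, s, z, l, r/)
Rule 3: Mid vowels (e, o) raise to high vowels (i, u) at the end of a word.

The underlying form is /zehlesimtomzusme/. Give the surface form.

zehlesintonzusmi

Rule 1 (intervocalic h-deletion): no segment meets the environment; /zehlesimtomzusme/ is unchanged.
Rule 2 (nasal place assimilation): /m/ precedes the alveolar consonant /t/, so it assimilates in place to [n]. /m/ precedes the alveolar consonant /z/, so it assimilates in place to [n]. /zehlesimtomzusme/ → zehlesintonzusme.
Rule 3 (final vowel raising): /e/ is a mid vowel in word-final position, so it raises to [i]. /zehlesintonzusme/ → zehlesintonzusmi.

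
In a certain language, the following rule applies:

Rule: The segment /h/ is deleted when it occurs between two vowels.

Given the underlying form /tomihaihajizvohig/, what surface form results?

tomiaiajizvoig

/h/ occurs between vowels /i/ and /a/, so it deletes.
/h/ occurs between vowels /i/ and /a/, so it deletes.
/h/ occurs between vowels /o/ and /i/, so it deletes.
Surface form: [tomiaiajizvoig].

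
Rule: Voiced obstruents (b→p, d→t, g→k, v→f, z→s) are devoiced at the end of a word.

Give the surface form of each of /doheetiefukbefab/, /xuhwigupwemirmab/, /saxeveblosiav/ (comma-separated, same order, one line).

doheetiefukbefap, xuhwigupwemirmap, saxeveblosiaf

/doheetiefukbefab/: /b/ is a voiced obstruent in word-final position, so it devoices to [p]. → [doheetiefukbefap].
/xuhwigupwemirmab/: /b/ is a voiced obstruent in word-final position, so it devoices to [p]. → [xuhwigupwemirmap].
/saxeveblosiav/: /v/ is a voiced obstruent in word-final position, so it devoices to [f]. → [saxeveblosiaf].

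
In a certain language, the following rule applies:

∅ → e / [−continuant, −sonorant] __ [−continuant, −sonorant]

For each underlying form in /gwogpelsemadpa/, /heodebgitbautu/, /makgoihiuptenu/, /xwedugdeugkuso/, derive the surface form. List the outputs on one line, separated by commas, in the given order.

gwogepelsemadepa, heodebegitebautu, makegoihiupetenu, xwedugedeugekuso

/gwogpelsemadpa/: /g/ and /p/ form a stop–stop cluster, so [e] is inserted between them. /d/ and /p/ form a stop–stop cluster, so [e] is inserted between them. → [gwogepelsemadepa].
/heodebgitbautu/: /b/ and /g/ form a stop–stop cluster, so [e] is inserted between them. /t/ and /b/ form a stop–stop cluster, so [e] is inserted between them. → [heodebegitebautu].
/makgoihiuptenu/: /k/ and /g/ form a stop–stop cluster, so [e] is inserted between them. /p/ and /t/ form a stop–stop cluster, so [e] is inserted between them. → [makegoihiupetenu].
/xwedugdeugkuso/: /g/ and /d/ form a stop–stop cluster, so [e] is inserted between them. /g/ and /k/ form a stop–stop cluster, so [e] is inserted between them. → [xwedugedeugekuso].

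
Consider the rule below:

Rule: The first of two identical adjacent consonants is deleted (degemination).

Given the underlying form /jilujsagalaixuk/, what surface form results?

No segment of /jilujsagalaixuk/ meets the structural description of the rule, so the form surfaces unchanged.

jilujsagalaixuk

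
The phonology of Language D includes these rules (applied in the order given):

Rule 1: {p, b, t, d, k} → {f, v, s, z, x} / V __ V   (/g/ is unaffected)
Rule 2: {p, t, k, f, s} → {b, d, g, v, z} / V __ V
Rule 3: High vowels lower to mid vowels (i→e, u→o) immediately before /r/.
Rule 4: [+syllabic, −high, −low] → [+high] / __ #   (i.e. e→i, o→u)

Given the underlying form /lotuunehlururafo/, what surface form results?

Rule 1 (intervocalic spirantization): /t/ is a stop between vowels /o/ and /u/, so it spirantizes to the fricative [s]. /lotuunehlururafo/ → losuunehlururafo.
Rule 2 (intervocalic voicing): /s/ is a voiceless obstruent between vowels /o/ and /u/, so it voices to [z]. /f/ is a voiceless obstruent between vowels /a/ and /o/, so it voices to [v]. /losuunehlururafo/ → lozuunehlururavo.
Rule 3 (pre-rhotic lowering): /u/ is a high vowel immediately before /r/, so it lowers to [o]. /u/ is a high vowel immediately before /r/, so it lowers to [o]. /lozuunehlururavo/ → lozuunehlororavo.
Rule 4 (final vowel raising): /o/ is a mid vowel in word-final position, so it raises to [u]. /lozuunehlororavo/ → lozuunehlororavu.

lozuunehlororavu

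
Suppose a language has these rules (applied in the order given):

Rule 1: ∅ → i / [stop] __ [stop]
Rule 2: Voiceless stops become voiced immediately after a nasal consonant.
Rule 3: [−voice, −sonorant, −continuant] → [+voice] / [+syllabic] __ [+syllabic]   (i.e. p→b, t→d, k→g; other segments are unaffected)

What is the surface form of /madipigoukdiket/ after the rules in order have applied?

madibigougidiget

Rule 1 (stop-cluster i-epenthesis): /k/ and /d/ form a stop–stop cluster, so [i] is inserted between them. /madipigoukdiket/ → madipigoukidiket.
Rule 2 (post-nasal voicing): no segment meets the environment; /madipigoukidiket/ is unchanged.
Rule 3 (intervocalic voicing): /p/ is a voiceless stop between vowels /i/ and /i/, so it voices to [b]. /k/ is a voiceless stop between vowels /u/ and /i/, so it voices to [g]. /k/ is a voiceless stop between vowels /i/ and /e/, so it voices to [g]. /madipigoukidiket/ → madibigougidiget.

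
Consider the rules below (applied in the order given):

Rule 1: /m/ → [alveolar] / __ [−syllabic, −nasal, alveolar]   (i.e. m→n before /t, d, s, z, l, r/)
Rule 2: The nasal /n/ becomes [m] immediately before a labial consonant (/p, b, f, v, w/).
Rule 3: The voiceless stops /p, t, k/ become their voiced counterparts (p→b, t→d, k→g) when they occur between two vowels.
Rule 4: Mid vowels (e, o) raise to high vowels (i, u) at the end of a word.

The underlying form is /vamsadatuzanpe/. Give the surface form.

Rule 1 (nasal place assimilation): /m/ precedes the alveolar consonant /s/, so it assimilates in place to [n]. /vamsadatuzanpe/ → vansadatuzanpe.
Rule 2 (nasal place assimilation): /n/ precedes the labial consonant /p/, so it assimilates in place to [m]. /vansadatuzanpe/ → vansadatuzampe.
Rule 3 (intervocalic voicing): /t/ is a voiceless stop between vowels /a/ and /u/, so it voices to [d]. /vansadatuzampe/ → vansadaduzampe.
Rule 4 (final vowel raising): /e/ is a mid vowel in word-final position, so it raises to [i]. /vansadaduzampe/ → vansadaduzampi.

vansadaduzampi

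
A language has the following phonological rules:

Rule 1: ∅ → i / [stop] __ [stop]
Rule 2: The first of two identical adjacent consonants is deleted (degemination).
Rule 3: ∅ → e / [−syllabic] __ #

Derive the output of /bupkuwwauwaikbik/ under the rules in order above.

bupikuwauwaikibike

Rule 1 (stop-cluster i-epenthesis): /p/ and /k/ form a stop–stop cluster, so [i] is inserted between them. /k/ and /b/ form a stop–stop cluster, so [i] is inserted between them. /bupkuwwauwaikbik/ → bupikuwwauwaikibik.
Rule 2 (degemination): /ww/ is a geminate; the first /w/ deletes. /bupikuwwauwaikibik/ → bupikuwauwaikibik.
Rule 3 (final e-epenthesis): the form ends in the consonant /k/, so [e] is inserted word-finally. /bupikuwauwaikibik/ → bupikuwauwaikibike.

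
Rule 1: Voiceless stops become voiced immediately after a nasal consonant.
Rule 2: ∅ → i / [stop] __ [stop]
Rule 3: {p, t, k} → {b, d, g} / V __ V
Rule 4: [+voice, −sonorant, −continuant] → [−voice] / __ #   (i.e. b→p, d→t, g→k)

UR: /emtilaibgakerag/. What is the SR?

Rule 1 (post-nasal voicing): /t/ is a voiceless stop immediately after the nasal /m/, so it voices to [d]. /emtilaibgakerag/ → emdilaibgakerag.
Rule 2 (stop-cluster i-epenthesis): /b/ and /g/ form a stop–stop cluster, so [i] is inserted between them. /emdilaibgakerag/ → emdilaibigakerag.
Rule 3 (intervocalic voicing): /k/ is a voiceless stop between vowels /a/ and /e/, so it voices to [g]. /emdilaibigakerag/ → emdilaibigagerag.
Rule 4 (final devoicing): /g/ is a voiced stop in word-final position, so it devoices to [k]. /emdilaibigagerag/ → emdilaibigagerak.

emdilaibigagerak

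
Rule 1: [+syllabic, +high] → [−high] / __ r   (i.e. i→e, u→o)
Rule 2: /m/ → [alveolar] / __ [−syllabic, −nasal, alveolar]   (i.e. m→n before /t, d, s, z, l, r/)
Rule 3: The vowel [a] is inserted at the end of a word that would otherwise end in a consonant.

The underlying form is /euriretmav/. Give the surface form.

Rule 1 (pre-rhotic lowering): /u/ is a high vowel immediately before /r/, so it lowers to [o]. /i/ is a high vowel immediately before /r/, so it lowers to [e]. /euriretmav/ → eoreretmav.
Rule 2 (nasal place assimilation): no segment meets the environment; /eoreretmav/ is unchanged.
Rule 3 (final a-epenthesis): the form ends in the consonant /v/, so [a] is inserted word-finally. /eoreretmav/ → eoreretmava.

eoreretmava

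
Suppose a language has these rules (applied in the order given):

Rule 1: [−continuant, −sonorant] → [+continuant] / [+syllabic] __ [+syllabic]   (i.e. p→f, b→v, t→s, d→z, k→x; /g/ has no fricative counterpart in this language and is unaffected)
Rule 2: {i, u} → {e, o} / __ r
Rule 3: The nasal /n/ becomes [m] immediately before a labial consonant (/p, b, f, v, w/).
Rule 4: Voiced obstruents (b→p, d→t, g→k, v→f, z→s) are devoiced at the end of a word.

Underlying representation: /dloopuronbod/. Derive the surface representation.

dlooforombot

Rule 1 (intervocalic spirantization): /p/ is a stop between vowels /o/ and /u/, so it spirantizes to the fricative [f]. /dloopuronbod/ → dloofuronbod.
Rule 2 (pre-rhotic lowering): /u/ is a high vowel immediately before /r/, so it lowers to [o]. /dloofuronbod/ → dlooforonbod.
Rule 3 (nasal place assimilation): /n/ precedes the labial consonant /b/, so it assimilates in place to [m]. /dlooforonbod/ → dlooforombod.
Rule 4 (final devoicing): /d/ is a voiced obstruent in word-final position, so it devoices to [t]. /dlooforombod/ → dlooforombot.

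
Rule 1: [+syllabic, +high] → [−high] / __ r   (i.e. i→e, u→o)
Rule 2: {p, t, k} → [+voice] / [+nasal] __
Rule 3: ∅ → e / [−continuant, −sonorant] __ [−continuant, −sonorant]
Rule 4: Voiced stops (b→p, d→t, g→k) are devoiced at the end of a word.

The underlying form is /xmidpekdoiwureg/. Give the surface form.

Rule 1 (pre-rhotic lowering): /u/ is a high vowel immediately before /r/, so it lowers to [o]. /xmidpekdoiwureg/ → xmidpekdoiworeg.
Rule 2 (post-nasal voicing): no segment meets the environment; /xmidpekdoiworeg/ is unchanged.
Rule 3 (stop-cluster e-epenthesis): /d/ and /p/ form a stop–stop cluster, so [e] is inserted between them. /k/ and /d/ form a stop–stop cluster, so [e] is inserted between them. /xmidpekdoiworeg/ → xmidepekedoiworeg.
Rule 4 (final devoicing): /g/ is a voiced stop in word-final position, so it devoices to [k]. /xmidepekedoiworeg/ → xmidepekedoiworek.

xmidepekedoiworek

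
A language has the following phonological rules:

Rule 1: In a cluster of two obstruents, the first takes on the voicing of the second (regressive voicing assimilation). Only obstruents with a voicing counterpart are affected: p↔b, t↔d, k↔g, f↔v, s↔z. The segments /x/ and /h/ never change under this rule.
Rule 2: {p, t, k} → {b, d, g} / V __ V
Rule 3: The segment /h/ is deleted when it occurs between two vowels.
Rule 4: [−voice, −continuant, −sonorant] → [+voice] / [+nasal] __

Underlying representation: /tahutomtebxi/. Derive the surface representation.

taudomdepxi

Rule 1 (regressive voicing assimilation): /b/ precedes the voiceless obstruent /x/, so it devoices to [p] by assimilation. /tahutomtebxi/ → tahutomtepxi.
Rule 2 (intervocalic voicing): /t/ is a voiceless stop between vowels /u/ and /o/, so it voices to [d]. /tahutomtepxi/ → tahudomtepxi.
Rule 3 (intervocalic h-deletion): /h/ occurs between vowels /a/ and /u/, so it deletes. /tahudomtepxi/ → taudomtepxi.
Rule 4 (post-nasal voicing): /t/ is a voiceless stop immediately after the nasal /m/, so it voices to [d]. /taudomtepxi/ → taudomdepxi.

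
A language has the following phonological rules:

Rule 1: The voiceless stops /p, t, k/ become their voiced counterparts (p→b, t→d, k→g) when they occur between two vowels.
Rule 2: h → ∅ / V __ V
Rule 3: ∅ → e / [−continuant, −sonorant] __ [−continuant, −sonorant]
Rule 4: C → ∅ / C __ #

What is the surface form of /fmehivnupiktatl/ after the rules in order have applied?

fmeivnubiketat

Rule 1 (intervocalic voicing): /p/ is a voiceless stop between vowels /u/ and /i/, so it voices to [b]. /fmehivnupiktatl/ → fmehivnubiktatl.
Rule 2 (intervocalic h-deletion): /h/ occurs between vowels /e/ and /i/, so it deletes. /fmehivnubiktatl/ → fmeivnubiktatl.
Rule 3 (stop-cluster e-epenthesis): /k/ and /t/ form a stop–stop cluster, so [e] is inserted between them. /fmeivnubiktatl/ → fmeivnubiketatl.
Rule 4 (final cluster simplification): /l/ is the second consonant of a word-final cluster /tl/, so it deletes. /fmeivnubiketatl/ → fmeivnubiketat.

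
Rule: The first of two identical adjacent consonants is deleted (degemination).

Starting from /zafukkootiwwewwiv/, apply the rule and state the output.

zafukootiwewiv

/kk/ is a geminate; the first /k/ deletes.
/ww/ is a geminate; the first /w/ deletes.
/ww/ is a geminate; the first /w/ deletes.
The other instances of /z/, /f/, /k/, /t/, /w/, /v/ do not occur in the required environment and remain unchanged.
Surface form: [zafukootiwewiv].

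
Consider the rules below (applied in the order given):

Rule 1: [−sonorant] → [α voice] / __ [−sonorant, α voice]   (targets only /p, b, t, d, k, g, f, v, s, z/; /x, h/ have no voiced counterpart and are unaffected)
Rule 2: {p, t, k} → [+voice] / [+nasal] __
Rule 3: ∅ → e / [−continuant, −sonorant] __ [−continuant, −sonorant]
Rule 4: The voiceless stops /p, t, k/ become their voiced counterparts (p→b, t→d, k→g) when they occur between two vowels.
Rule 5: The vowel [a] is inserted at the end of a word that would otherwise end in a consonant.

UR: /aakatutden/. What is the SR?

aagadudedena

Rule 1 (regressive voicing assimilation): /t/ precedes the voiced obstruent /d/, so it voices to [d] by assimilation. /aakatutden/ → aakatudden.
Rule 2 (post-nasal voicing): no segment meets the environment; /aakatudden/ is unchanged.
Rule 3 (stop-cluster e-epenthesis): /d/ and /d/ form a stop–stop cluster, so [e] is inserted between them. /aakatudden/ → aakatudeden.
Rule 4 (intervocalic voicing): /k/ is a voiceless stop between vowels /a/ and /a/, so it voices to [g]. /t/ is a voiceless stop between vowels /a/ and /u/, so it voices to [d]. /aakatudeden/ → aagadudeden.
Rule 5 (final a-epenthesis): the form ends in the consonant /n/, so [a] is inserted word-finally. /aagadudeden/ → aagadudedena.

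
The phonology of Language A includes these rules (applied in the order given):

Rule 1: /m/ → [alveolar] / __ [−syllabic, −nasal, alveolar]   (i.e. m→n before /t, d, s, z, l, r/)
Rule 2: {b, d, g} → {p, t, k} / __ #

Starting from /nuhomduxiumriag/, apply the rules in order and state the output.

Rule 1 (nasal place assimilation): /m/ precedes the alveolar consonant /d/, so it assimilates in place to [n]. /m/ precedes the alveolar consonant /r/, so it assimilates in place to [n]. /nuhomduxiumriag/ → nuhonduxiunriag.
Rule 2 (final devoicing): /g/ is a voiced stop in word-final position, so it devoices to [k]. /nuhonduxiunriag/ → nuhonduxiunriak.

nuhonduxiunriak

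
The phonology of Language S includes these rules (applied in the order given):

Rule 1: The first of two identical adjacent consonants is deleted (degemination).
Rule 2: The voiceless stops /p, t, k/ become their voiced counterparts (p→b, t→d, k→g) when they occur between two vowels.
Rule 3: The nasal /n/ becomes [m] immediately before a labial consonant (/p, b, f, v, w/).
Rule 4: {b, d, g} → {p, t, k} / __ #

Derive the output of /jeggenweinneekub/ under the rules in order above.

Rule 1 (degemination): /gg/ is a geminate; the first /g/ deletes. /nn/ is a geminate; the first /n/ deletes. /jeggenweinneekub/ → jegenweineekub.
Rule 2 (intervocalic voicing): /k/ is a voiceless stop between vowels /e/ and /u/, so it voices to [g]. /jegenweineekub/ → jegenweineegub.
Rule 3 (nasal place assimilation): /n/ precedes the labial consonant /w/, so it assimilates in place to [m]. /jegenweineegub/ → jegemweineegub.
Rule 4 (final devoicing): /b/ is a voiced stop in word-final position, so it devoices to [p]. /jegemweineegub/ → jegemweineegup.

jegemweineegup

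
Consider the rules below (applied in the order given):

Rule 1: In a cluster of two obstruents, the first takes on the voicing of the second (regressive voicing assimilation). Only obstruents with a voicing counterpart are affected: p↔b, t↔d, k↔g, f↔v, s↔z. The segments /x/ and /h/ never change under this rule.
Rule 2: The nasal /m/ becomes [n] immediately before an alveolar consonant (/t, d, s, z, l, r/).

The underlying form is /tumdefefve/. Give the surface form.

Rule 1 (regressive voicing assimilation): /f/ precedes the voiced obstruent /v/, so it voices to [v] by assimilation. /tumdefefve/ → tumdefevve.
Rule 2 (nasal place assimilation): /m/ precedes the alveolar consonant /d/, so it assimilates in place to [n]. /tumdefevve/ → tundefevve.

tundefevve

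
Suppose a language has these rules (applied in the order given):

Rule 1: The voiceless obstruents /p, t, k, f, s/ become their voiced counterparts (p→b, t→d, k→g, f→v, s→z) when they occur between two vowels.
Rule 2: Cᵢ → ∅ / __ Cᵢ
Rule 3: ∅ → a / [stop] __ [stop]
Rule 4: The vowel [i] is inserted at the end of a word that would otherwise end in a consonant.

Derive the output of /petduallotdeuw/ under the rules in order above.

petadualotadeuwi

Rule 1 (intervocalic voicing): no segment meets the environment; /petduallotdeuw/ is unchanged.
Rule 2 (degemination): /ll/ is a geminate; the first /l/ deletes. /petduallotdeuw/ → petdualotdeuw.
Rule 3 (stop-cluster a-epenthesis): /t/ and /d/ form a stop–stop cluster, so [a] is inserted between them. /t/ and /d/ form a stop–stop cluster, so [a] is inserted between them. /petdualotdeuw/ → petadualotadeuw.
Rule 4 (final i-epenthesis): the form ends in the consonant /w/, so [i] is inserted word-finally. /petadualotadeuw/ → petadualotadeuwi.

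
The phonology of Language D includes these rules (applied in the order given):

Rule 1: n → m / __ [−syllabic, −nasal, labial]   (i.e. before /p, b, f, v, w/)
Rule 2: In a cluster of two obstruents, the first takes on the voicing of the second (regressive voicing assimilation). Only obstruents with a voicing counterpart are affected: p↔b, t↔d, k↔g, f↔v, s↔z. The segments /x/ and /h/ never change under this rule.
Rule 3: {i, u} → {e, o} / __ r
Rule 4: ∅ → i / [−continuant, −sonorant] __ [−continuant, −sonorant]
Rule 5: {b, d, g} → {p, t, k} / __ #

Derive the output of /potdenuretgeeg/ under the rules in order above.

Rule 1 (nasal place assimilation): no segment meets the environment; /potdenuretgeeg/ is unchanged.
Rule 2 (regressive voicing assimilation): /t/ precedes the voiced obstruent /d/, so it voices to [d] by assimilation. /t/ precedes the voiced obstruent /g/, so it voices to [d] by assimilation. /potdenuretgeeg/ → poddenuredgeeg.
Rule 3 (pre-rhotic lowering): /u/ is a high vowel immediately before /r/, so it lowers to [o]. /poddenuredgeeg/ → poddenoredgeeg.
Rule 4 (stop-cluster i-epenthesis): /d/ and /d/ form a stop–stop cluster, so [i] is inserted between them. /d/ and /g/ form a stop–stop cluster, so [i] is inserted between them. /poddenoredgeeg/ → podidenoredigeeg.
Rule 5 (final devoicing): /g/ is a voiced stop in word-final position, so it devoices to [k]. /podidenoredigeeg/ → podidenoredigeek.

podidenoredigeek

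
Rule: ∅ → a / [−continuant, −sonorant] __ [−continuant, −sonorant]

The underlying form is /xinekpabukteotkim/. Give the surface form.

/k/ and /p/ form a stop–stop cluster, so [a] is inserted between them.
/k/ and /t/ form a stop–stop cluster, so [a] is inserted between them.
/t/ and /k/ form a stop–stop cluster, so [a] is inserted between them.
Surface form: [xinekapabukateotakim].

xinekapabukateotakim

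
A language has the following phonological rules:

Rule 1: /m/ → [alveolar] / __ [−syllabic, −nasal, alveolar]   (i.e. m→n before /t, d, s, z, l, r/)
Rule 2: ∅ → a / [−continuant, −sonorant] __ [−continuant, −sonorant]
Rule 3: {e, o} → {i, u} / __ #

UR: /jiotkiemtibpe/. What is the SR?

jiotakientibapi

Rule 1 (nasal place assimilation): /m/ precedes the alveolar consonant /t/, so it assimilates in place to [n]. /jiotkiemtibpe/ → jiotkientibpe.
Rule 2 (stop-cluster a-epenthesis): /t/ and /k/ form a stop–stop cluster, so [a] is inserted between them. /b/ and /p/ form a stop–stop cluster, so [a] is inserted between them. /jiotkientibpe/ → jiotakientibape.
Rule 3 (final vowel raising): /e/ is a mid vowel in word-final position, so it raises to [i]. /jiotakientibape/ → jiotakientibapi.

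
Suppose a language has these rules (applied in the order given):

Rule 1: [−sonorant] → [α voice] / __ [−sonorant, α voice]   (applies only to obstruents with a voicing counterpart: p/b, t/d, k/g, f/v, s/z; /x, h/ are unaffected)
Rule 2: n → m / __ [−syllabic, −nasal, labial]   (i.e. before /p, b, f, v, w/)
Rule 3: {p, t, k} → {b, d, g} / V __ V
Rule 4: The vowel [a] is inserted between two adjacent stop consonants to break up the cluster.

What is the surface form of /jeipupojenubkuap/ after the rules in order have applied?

jeibubojenupakuap

Rule 1 (regressive voicing assimilation): /b/ precedes the voiceless obstruent /k/, so it devoices to [p] by assimilation. /jeipupojenubkuap/ → jeipupojenupkuap.
Rule 2 (nasal place assimilation): no segment meets the environment; /jeipupojenupkuap/ is unchanged.
Rule 3 (intervocalic voicing): /p/ is a voiceless stop between vowels /i/ and /u/, so it voices to [b]. /p/ is a voiceless stop between vowels /u/ and /o/, so it voices to [b]. /jeipupojenupkuap/ → jeibubojenupkuap.
Rule 4 (stop-cluster a-epenthesis): /p/ and /k/ form a stop–stop cluster, so [a] is inserted between them. /jeibubojenupkuap/ → jeibubojenupakuap.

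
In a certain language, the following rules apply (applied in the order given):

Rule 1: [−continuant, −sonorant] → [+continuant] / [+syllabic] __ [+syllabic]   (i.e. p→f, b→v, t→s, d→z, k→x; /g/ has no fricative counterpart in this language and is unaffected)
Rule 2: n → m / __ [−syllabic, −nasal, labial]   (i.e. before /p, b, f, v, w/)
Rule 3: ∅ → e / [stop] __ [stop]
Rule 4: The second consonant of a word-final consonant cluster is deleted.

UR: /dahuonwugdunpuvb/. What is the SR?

dahuomwugedumpuv

Rule 1 (intervocalic spirantization): no segment meets the environment; /dahuonwugdunpuvb/ is unchanged.
Rule 2 (nasal place assimilation): /n/ precedes the labial consonant /w/, so it assimilates in place to [m]. /n/ precedes the labial consonant /p/, so it assimilates in place to [m]. /dahuonwugdunpuvb/ → dahuomwugdumpuvb.
Rule 3 (stop-cluster e-epenthesis): /g/ and /d/ form a stop–stop cluster, so [e] is inserted between them. /dahuomwugdumpuvb/ → dahuomwugedumpuvb.
Rule 4 (final cluster simplification): /b/ is the second consonant of a word-final cluster /vb/, so it deletes. /dahuomwugedumpuvb/ → dahuomwugedumpuv.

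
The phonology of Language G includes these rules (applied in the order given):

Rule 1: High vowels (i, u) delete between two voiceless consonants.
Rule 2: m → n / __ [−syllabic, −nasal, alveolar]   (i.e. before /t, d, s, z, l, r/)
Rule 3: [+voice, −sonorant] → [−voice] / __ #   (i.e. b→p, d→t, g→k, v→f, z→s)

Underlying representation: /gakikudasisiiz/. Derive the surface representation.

gakkudassiis

Rule 1 (high vowel syncope): /i/ is a high vowel flanked by voiceless consonants /k/ and /k/, so it deletes. /i/ is a high vowel flanked by voiceless consonants /s/ and /s/, so it deletes. /gakikudasisiiz/ → gakkudassiiz.
Rule 2 (nasal place assimilation): no segment meets the environment; /gakkudassiiz/ is unchanged.
Rule 3 (final devoicing): /z/ is a voiced obstruent in word-final position, so it devoices to [s]. /gakkudassiiz/ → gakkudassiis.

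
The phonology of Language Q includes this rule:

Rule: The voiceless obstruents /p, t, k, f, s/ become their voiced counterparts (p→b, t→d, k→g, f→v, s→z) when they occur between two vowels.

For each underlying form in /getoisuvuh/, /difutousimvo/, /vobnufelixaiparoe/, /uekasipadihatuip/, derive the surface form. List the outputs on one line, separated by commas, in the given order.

gedoizuvuh, divudouzimvo, vobnuvelixaibaroe, uegazibadihaduip

/getoisuvuh/: /t/ is a voiceless obstruent between vowels /e/ and /o/, so it voices to [d]. /s/ is a voiceless obstruent between vowels /i/ and /u/, so it voices to [z]. → [gedoizuvuh].
/difutousimvo/: /f/ is a voiceless obstruent between vowels /i/ and /u/, so it voices to [v]. /t/ is a voiceless obstruent between vowels /u/ and /o/, so it voices to [d]. /s/ is a voiceless obstruent between vowels /u/ and /i/, so it voices to [z]. → [divudouzimvo].
/vobnufelixaiparoe/: /f/ is a voiceless obstruent between vowels /u/ and /e/, so it voices to [v]. /p/ is a voiceless obstruent between vowels /i/ and /a/, so it voices to [b]. → [vobnuvelixaibaroe].
/uekasipadihatuip/: /k/ is a voiceless obstruent between vowels /e/ and /a/, so it voices to [g]. /s/ is a voiceless obstruent between vowels /a/ and /i/, so it voices to [z]. /p/ is a voiceless obstruent between vowels /i/ and /a/, so it voices to [b]. /t/ is a voiceless obstruent between vowels /a/ and /u/, so it voices to [d]. → [uegazibadihaduip].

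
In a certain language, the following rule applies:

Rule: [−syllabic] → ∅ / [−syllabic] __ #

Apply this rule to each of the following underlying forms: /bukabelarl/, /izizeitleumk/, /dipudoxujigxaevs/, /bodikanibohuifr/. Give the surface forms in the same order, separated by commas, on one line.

bukabelar, izizeitleum, dipudoxujigxaev, bodikanibohuif

/bukabelarl/: /l/ is the second consonant of a word-final cluster /rl/, so it deletes. → [bukabelar].
/izizeitleumk/: /k/ is the second consonant of a word-final cluster /mk/, so it deletes. → [izizeitleum].
/dipudoxujigxaevs/: /s/ is the second consonant of a word-final cluster /vs/, so it deletes. → [dipudoxujigxaev].
/bodikanibohuifr/: /r/ is the second consonant of a word-final cluster /fr/, so it deletes. → [bodikanibohuif].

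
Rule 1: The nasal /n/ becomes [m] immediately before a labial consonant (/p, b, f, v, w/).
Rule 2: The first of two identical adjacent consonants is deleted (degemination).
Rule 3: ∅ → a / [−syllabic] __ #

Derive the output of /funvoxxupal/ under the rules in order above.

Rule 1 (nasal place assimilation): /n/ precedes the labial consonant /v/, so it assimilates in place to [m]. /funvoxxupal/ → fumvoxxupal.
Rule 2 (degemination): /xx/ is a geminate; the first /x/ deletes. /fumvoxxupal/ → fumvoxupal.
Rule 3 (final a-epenthesis): the form ends in the consonant /l/, so [a] is inserted word-finally. /fumvoxupal/ → fumvoxupala.

fumvoxupala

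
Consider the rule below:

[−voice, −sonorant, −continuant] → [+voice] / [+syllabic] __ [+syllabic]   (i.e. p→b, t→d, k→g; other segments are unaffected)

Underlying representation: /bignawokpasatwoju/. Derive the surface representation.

No segment of /bignawokpasatwoju/ meets the structural description of the rule, so the form surfaces unchanged.

bignawokpasatwoju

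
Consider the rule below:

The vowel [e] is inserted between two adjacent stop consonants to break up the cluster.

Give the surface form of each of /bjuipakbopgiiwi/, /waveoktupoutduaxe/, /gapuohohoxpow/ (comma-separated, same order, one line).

bjuipakebopegiiwi, waveoketupouteduaxe, gapuohohoxpow

/bjuipakbopgiiwi/: /k/ and /b/ form a stop–stop cluster, so [e] is inserted between them. /p/ and /g/ form a stop–stop cluster, so [e] is inserted between them. → [bjuipakebopegiiwi].
/waveoktupoutduaxe/: /k/ and /t/ form a stop–stop cluster, so [e] is inserted between them. /t/ and /d/ form a stop–stop cluster, so [e] is inserted between them. → [waveoketupouteduaxe].
/gapuohohoxpow/: the rule's environment is not met; surfaces unchanged as [gapuohohoxpow].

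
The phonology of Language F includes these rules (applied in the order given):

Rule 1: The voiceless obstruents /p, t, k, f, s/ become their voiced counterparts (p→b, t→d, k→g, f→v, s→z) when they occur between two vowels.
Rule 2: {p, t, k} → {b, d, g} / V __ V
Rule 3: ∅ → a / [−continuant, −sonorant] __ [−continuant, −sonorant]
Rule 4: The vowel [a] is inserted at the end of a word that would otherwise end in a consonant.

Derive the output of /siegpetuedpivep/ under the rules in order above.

Rule 1 (intervocalic voicing): /t/ is a voiceless obstruent between vowels /e/ and /u/, so it voices to [d]. /siegpetuedpivep/ → siegpeduedpivep.
Rule 2 (intervocalic voicing): no segment meets the environment; /siegpeduedpivep/ is unchanged.
Rule 3 (stop-cluster a-epenthesis): /g/ and /p/ form a stop–stop cluster, so [a] is inserted between them. /d/ and /p/ form a stop–stop cluster, so [a] is inserted between them. /siegpeduedpivep/ → siegapeduedapivep.
Rule 4 (final a-epenthesis): the form ends in the consonant /p/, so [a] is inserted word-finally. /siegapeduedapivep/ → siegapeduedapivepa.

siegapeduedapivepa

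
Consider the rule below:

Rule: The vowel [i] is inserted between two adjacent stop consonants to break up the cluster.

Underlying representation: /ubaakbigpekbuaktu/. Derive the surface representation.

ubaakibigipekibuakitu

/k/ and /b/ form a stop–stop cluster, so [i] is inserted between them.
/g/ and /p/ form a stop–stop cluster, so [i] is inserted between them.
/k/ and /b/ form a stop–stop cluster, so [i] is inserted between them.
/k/ and /t/ form a stop–stop cluster, so [i] is inserted between them.
Surface form: [ubaakibigipekibuakitu].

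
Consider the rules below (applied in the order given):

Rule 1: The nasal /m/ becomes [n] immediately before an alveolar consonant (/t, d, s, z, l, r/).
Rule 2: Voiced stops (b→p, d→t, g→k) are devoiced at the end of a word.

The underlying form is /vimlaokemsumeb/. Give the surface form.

Rule 1 (nasal place assimilation): /m/ precedes the alveolar consonant /l/, so it assimilates in place to [n]. /m/ precedes the alveolar consonant /s/, so it assimilates in place to [n]. /vimlaokemsumeb/ → vinlaokensumeb.
Rule 2 (final devoicing): /b/ is a voiced stop in word-final position, so it devoices to [p]. /vinlaokensumeb/ → vinlaokensumep.

vinlaokensumep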